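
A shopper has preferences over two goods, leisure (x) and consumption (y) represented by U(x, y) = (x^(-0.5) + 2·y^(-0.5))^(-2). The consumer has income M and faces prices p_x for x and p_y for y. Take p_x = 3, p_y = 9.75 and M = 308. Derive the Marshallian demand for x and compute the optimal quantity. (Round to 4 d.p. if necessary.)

MU_x ∝ x^(-1.5), MU_y ∝ 2·y^(-1.5), so MRS = (1/2)·(y/x)^(1.5) = p_x/p_y.
Solve for the ratio: y/x = [2·p_x/p_y]^(2/3).
With the ratio pinned down, the budget gives x* = M/(p_x + p_y·(y/x)) and y* = (y/x)·x*.
Numerically y/x = 0.723488, so x* = 308/(3 + 9.75·0.723488) = 30.6346.

x* = 30.6346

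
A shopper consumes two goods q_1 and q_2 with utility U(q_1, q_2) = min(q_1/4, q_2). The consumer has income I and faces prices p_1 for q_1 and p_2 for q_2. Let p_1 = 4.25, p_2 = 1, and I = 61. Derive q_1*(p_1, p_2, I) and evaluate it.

Leontief preferences: the optimum is at the kink where q_1/4 = q_2/1, i.e. q_2 = (1/4)·q_1.
Budget: p_1·q_1 + p_2·(1/4)·q_1 = I, so (4·p_1 + p_2)·q_1 = 4·I.
Demand: q_1*(p_1,p_2,I) = 4·I/(4·p_1 + p_2), q_2* = I/(4·p_1 + p_2).
Here 4·4.25 + 1 = 18, giving q_1* = 13.5556.

q_1* = 13.5556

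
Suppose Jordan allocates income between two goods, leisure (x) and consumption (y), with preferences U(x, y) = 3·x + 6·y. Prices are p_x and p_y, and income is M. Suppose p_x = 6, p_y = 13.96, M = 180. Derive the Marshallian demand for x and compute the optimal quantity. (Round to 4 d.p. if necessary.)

x gives more utility per dollar, so spend all income on x: x* = M/p_x, y* = 0.
Numerically: x* = 30, y* = 0.

x* = 30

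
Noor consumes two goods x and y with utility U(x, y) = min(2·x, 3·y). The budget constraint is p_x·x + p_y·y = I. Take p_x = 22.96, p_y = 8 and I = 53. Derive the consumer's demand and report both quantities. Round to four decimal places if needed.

With perfect complements, no substitution: consume in ratio x:y = 3:2.
Budget: p_x·x + p_y·(2/3)·x = I, so (3·p_x + 2·p_y)·x = 3·I.
Demand: x*(p_x,p_y,I) = 3·I/(3·p_x + 2·p_y), y* = 2·I/(3·p_x + 2·p_y).
Here 3·22.96 + 2·8 = 84.88, giving x* = 1.8732 and y* = 1.2488.

x* = 1.8732, y* = 1.2488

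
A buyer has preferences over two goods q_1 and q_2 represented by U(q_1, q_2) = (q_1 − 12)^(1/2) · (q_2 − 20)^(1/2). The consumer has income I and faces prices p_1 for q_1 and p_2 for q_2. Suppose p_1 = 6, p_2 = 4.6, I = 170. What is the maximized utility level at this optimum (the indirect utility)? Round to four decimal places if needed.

Let q_1' = q_1−12, q_2' = q_2−20. MRS = q_2'/q_1' = p_1/p_2.
Substituting into the budget: q_1* = 12 + 0.5·(I − 12·p_1 − 20·p_2)/p_1, and q_2* = 20 + 0.5·(…)/p_2.
Discretionary income = 170 − 12·6 − 20·4.6 = 6; q_1* = 12 + 0.5·6/6 = 12.5; q_2* = 20 + 0.5·6/4.6 = 20.6522.
Utility at the optimum: U(12.5, 20.6522) = 0.571.

V = 0.571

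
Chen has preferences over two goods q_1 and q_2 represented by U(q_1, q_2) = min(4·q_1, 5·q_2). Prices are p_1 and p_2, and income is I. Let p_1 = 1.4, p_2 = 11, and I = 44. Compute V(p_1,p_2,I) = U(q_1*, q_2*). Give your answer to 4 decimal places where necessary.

V = 17.2549

With perfect complements, no substitution: consume in ratio q_1:q_2 = 5:4.
Budget: p_1·q_1 + p_2·(4/5)·q_1 = I, so (5·p_1 + 4·p_2)·q_1 = 5·I.
Demand: q_1*(p_1,p_2,I) = 5·I/(5·p_1 + 4·p_2), q_2* = 4·I/(5·p_1 + 4·p_2).
Here 5·1.4 + 4·11 = 51, giving q_1* = 4.3137 and q_2* = 3.451.
Utility at the optimum: U(4.3137, 3.451) = 17.2549.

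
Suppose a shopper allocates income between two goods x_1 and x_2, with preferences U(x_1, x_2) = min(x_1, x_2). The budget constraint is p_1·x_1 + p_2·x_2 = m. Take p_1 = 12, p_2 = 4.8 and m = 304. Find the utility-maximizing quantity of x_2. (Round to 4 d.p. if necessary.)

x_2* = 18.0952

With perfect complements, no substitution: consume in ratio x_1:x_2 = 1:1.
Budget: p_1·x_1 + p_2·x_1 = m, so (p_1 + p_2)·x_1 = m.
Demand: x_1*(p_1,p_2,m) = m/(p_1 + p_2), x_2* = m/(p_1 + p_2).
Here 12 + 4.8 = 16.8, giving x_2* = 18.0952.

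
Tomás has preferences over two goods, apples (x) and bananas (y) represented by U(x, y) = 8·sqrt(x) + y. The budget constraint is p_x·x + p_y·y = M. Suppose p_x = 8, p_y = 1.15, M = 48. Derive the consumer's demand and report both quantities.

x* = 0.3306, y* = 39.4391

Set MRS = p_x/p_y: 4·x^(−1/2) = p_x/p_y.
Thus x* = (4·p_y/p_x)² — independent of M — with the rest of income spent on y.
Plugging in: x* = (4·1.15/8)² = 0.3306, y* = 39.4391.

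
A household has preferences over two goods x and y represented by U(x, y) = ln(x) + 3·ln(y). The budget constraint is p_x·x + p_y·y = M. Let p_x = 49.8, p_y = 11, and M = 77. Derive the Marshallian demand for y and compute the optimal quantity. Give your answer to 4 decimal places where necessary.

y* = 5.25

MU_x/MU_y = (y)/(3·x); tangency sets this equal to p_x/p_y.
Rearranging, p_y·y = 3·p_x·x. Substituting into the budget gives p_x·x·(1 + 3) = M.
Demand: x*(p_x,p_y,M) = 0.25·M/p_x and y* = 0.75·M/p_y.
At p_x=49.8, p_y=11, M=77: y* = 0.75·77/11 = 5.25.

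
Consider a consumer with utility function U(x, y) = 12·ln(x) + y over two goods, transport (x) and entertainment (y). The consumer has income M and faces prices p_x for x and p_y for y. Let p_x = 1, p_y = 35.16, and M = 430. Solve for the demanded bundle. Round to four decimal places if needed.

Set MRS = p_x/p_y: (12/x)/1 = p_x/p_y.
So x*(p_x,p_y) = 12·p_y/p_x, independent of income; and y* = (M − 12·p_y)/p_y.
At the given prices: x* = 12·35.16/1 = 421.92, and y* = 0.2298.

x* = 421.92, y* = 0.2298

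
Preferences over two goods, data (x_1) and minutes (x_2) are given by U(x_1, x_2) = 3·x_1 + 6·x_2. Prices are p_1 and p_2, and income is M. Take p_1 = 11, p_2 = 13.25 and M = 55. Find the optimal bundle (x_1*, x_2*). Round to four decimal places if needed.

x_1* = 0, x_2* = 4.1509

Linear utility — the consumer picks whichever good has higher MU/price: 3/11 = 0.2727 vs 6/13.25 = 0.4528.
x_2 gives more utility per dollar, so spend all income on x_2: x_2* = M/p_2, x_1* = 0.
Numerically: x_1* = 0, x_2* = 4.1509.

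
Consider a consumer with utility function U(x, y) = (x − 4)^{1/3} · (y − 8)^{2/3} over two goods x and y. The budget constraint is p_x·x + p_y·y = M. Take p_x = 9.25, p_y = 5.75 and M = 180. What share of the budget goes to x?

share on x = 0.3852

MRS = (1/2)·(y−8)/(x−4). Tangency with p_x/p_y gives y−8 = 2·(p_x/p_y)·(x−4).
After buying the subsistence bundle (4, 8), a share 1/3 of the remaining income goes to x: x* = 4 + 1/3·(M − 4p_x − 8p_y)/p_x.
Discretionary income = 180 − 4·9.25 − 8·5.75 = 97; x* = 4 + 1/3·97/9.25 = 7.4955; y* = 8 + 2/3·97/5.75 = 19.2464.
Expenditure on x: 9.25·7.4955 = 69.3333; share = 0.3852.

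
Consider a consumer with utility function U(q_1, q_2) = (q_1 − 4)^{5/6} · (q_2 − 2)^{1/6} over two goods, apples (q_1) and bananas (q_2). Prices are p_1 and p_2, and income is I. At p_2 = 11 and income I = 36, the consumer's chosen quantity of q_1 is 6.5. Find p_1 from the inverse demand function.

MRS = 5·(q_2−2)/(q_1−4). Tangency with p_1/p_2 gives q_2−2 = (1/5)·(p_1/p_2)·(q_1−4).
After buying the subsistence bundle (4, 2), a share 5/6 of the remaining income goes to q_1: q_1* = 4 + 5/6·(I − 4p_1 − 2p_2)/p_1.
Set q_1* = 6.5 in the demand function and solve for p_1: p_1 = 2.

p_1 = 2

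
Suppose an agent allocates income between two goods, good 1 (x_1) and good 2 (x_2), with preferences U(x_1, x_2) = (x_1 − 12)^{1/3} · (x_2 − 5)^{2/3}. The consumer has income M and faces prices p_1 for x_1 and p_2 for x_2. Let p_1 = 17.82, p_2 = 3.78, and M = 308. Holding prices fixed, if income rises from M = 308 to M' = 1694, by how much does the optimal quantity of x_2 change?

Δx_2* = 244.4444

This is Cobb-Douglas in (x_1−12, x_2−5): tangency gives 1/3·p_2·(x_2−5) = 2/3·p_1·(x_1−12).
After buying the subsistence bundle (12, 5), a share 1/3 of the remaining income goes to x_1: x_1* = 12 + 1/3·(M − 12p_1 − 5p_2)/p_1.
Discretionary income = 308 − 12·17.82 − 5·3.78 = 75.26; x_2* = 5 + 2/3·75.26/3.78 = 18.2734.
At M' = 1694: x_2* = 262.7178. Change: 262.7178 − 18.2734 = 244.4444.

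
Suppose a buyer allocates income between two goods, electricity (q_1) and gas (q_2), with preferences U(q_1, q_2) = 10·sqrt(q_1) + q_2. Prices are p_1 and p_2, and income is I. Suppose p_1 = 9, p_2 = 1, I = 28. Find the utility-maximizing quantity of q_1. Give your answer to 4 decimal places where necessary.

q_1* = 0.3086

MU_q_1 = 5/√q_1, MU_q_2 = 1. Tangency: 5/√q_1 = p_1/p_2.
Solve: √q_1 = 5·p_2/p_1, so q_1*(p_1,p_2) = (5·p_2/p_1)², and q_2* = (I − p_1·q_1*)/p_2.
Plugging in: q_1* = (5·1/9)² = 0.3086.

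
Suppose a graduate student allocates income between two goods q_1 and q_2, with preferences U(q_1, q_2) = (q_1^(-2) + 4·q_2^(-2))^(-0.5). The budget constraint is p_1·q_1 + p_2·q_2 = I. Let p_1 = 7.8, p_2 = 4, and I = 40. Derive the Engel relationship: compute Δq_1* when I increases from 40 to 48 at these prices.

MRS = MU_q_1/MU_q_2 = (1/4)·(q_2/q_1)^(3). Set equal to p_1/p_2.
Hence q_2/q_1 = (4·p_1/p_2)^(1/(3)), i.e. raised to the 1/3 power.
With the ratio pinned down, the budget gives q_1* = I/(p_1 + p_2·(q_2/q_1)) and q_2* = (q_2/q_1)·q_1*.
Numerically q_2/q_1 = 1.983192, so q_1* = 40/(7.8 + 4·1.983192) = 2.5425.
At I' = 48: q_1* = 3.051. Change: 3.051 − 2.5425 = 0.5085.

Δq_1* = 0.5085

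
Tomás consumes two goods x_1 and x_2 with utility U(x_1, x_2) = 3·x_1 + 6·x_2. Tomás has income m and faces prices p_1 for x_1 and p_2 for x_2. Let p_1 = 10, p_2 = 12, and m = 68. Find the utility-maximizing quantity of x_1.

Linear utility — the consumer picks whichever good has higher MU/price: 3/10 = 0.3 vs 6/12 = 0.5.
x_2 gives more utility per dollar, so spend all income on x_2: x_2* = m/p_2, x_1* = 0.
Numerically: x_1* = 0, x_2* = 5.6667.

x_1* = 0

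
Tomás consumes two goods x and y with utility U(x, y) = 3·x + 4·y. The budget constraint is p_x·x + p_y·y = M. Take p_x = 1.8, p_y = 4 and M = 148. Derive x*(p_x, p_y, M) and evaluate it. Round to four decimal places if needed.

x* = 82.2222

Perfect substitutes: compare marginal utility per dollar. 3/p_x vs 4/p_y → 1.6667 vs 1.
x gives more utility per dollar, so spend all income on x: x* = M/p_x, y* = 0.
Numerically: x* = 82.2222, y* = 0.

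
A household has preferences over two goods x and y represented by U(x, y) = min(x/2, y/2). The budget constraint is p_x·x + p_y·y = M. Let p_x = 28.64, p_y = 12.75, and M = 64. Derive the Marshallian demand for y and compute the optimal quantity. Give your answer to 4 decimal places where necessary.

Here 2·28.64 + 2·12.75 = 82.78, giving y* = 1.5463.

y* = 1.5463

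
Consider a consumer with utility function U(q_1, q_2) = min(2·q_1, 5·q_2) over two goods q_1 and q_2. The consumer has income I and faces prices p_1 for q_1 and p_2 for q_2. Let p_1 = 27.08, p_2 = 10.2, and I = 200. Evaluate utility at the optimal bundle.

Leontief preferences: the optimum is at the kink where q_1/5 = q_2/2, i.e. q_2 = (2/5)·q_1.
Budget: p_1·q_1 + p_2·(2/5)·q_1 = I, so (5·p_1 + 2·p_2)·q_1 = 5·I.
Demand: q_1*(p_1,p_2,I) = 5·I/(5·p_1 + 2·p_2), q_2* = 2·I/(5·p_1 + 2·p_2).
Here 5·27.08 + 2·10.2 = 155.8, giving q_1* = 6.4185 and q_2* = 2.5674.
Utility at the optimum: U(6.4185, 2.5674) = 12.837.

V = 12.837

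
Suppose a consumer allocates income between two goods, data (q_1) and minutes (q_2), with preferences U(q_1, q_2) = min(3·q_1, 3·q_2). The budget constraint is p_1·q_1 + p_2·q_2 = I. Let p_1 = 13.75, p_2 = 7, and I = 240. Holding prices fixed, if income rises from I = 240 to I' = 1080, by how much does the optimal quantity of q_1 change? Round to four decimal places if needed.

Δq_1* = 40.4819

Demand: q_1*(p_1,p_2,I) = 3·I/(3·p_1 + 3·p_2), q_2* = 3·I/(3·p_1 + 3·p_2).
Here 3·13.75 + 3·7 = 62.25, giving q_1* = 11.5663.
At I' = 1080: q_1* = 52.0482. Change: 52.0482 − 11.5663 = 40.4819.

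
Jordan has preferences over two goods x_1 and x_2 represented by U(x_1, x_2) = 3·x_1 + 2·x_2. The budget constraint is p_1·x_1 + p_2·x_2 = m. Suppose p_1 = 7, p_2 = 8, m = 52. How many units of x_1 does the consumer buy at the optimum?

Linear utility — the consumer picks whichever good has higher MU/price: 3/7 = 0.4286 vs 2/8 = 0.25.
x_1 gives more utility per dollar, so spend all income on x_1: x_1* = m/p_1, x_2* = 0.
Numerically: x_1* = 7.4286, x_2* = 0.

x_1* = 7.4286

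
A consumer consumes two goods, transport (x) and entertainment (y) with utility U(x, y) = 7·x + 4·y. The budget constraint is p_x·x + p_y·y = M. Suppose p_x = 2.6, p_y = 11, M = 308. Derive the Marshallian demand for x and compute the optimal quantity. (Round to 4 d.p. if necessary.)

x gives more utility per dollar, so spend all income on x: x* = M/p_x, y* = 0.
Numerically: x* = 118.4615, y* = 0.

x* = 118.4615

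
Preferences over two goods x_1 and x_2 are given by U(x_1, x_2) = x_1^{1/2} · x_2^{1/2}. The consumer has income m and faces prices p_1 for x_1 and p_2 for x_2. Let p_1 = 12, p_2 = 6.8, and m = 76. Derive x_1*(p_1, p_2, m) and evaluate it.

Demand: x_1*(p_1,p_2,m) = 0.5·m/p_1 and x_2* = 0.5·m/p_2.
At p_1=12, p_2=6.8, m=76: x_1* = 0.5·76/12 = 3.1667.

x_1* = 3.1667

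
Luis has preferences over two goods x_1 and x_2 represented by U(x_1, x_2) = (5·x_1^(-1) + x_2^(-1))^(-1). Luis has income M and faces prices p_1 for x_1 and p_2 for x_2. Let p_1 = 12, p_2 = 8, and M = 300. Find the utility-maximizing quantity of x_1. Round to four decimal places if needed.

With the ratio pinned down, the budget gives x_1* = M/(p_1 + p_2·(x_2/x_1)) and x_2* = (x_2/x_1)·x_1*.
Numerically x_2/x_1 = 0.547723, so x_1* = 300/(12 + 8·0.547723) = 18.313.

x_1* = 18.313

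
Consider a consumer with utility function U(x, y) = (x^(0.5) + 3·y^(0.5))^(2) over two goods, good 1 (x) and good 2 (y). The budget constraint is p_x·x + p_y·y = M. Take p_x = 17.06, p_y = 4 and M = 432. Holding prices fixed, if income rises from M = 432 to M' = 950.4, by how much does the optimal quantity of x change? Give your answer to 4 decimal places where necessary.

Δx* = 0.7715

From the CES first-order condition, (1/3)·(y/x)^(0.5) = p_x/p_y.
Solve for the ratio: y/x = [3·p_x/p_y]^(2).
Substitute y = (y/x)·x into the budget: x* = M/(p_x + p_y·(y/x)).
Numerically y/x = 163.712025, so x* = 432/(17.06 + 4·163.712025) = 0.6429.
At M' = 950.4: x* = 1.4145. Change: 1.4145 − 0.6429 = 0.7715.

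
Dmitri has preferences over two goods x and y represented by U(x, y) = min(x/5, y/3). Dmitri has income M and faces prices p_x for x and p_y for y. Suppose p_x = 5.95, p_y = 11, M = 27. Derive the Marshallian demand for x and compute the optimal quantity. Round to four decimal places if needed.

With perfect complements, no substitution: consume in ratio x:y = 5:3.
Budget: p_x·x + p_y·(3/5)·x = M, so (5·p_x + 3·p_y)·x = 5·M.
Demand: x*(p_x,p_y,M) = 5·M/(5·p_x + 3·p_y), y* = 3·M/(5·p_x + 3·p_y).
Here 5·5.95 + 3·11 = 62.75, giving x* = 2.1514.

x* = 2.1514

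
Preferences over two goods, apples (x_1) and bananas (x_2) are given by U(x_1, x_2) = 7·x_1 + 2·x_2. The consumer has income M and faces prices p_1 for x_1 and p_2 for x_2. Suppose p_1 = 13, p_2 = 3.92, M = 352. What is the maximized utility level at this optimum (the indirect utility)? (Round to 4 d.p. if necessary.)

Linear utility — the consumer picks whichever good has higher MU/price: 7/13 = 0.5385 vs 2/3.92 = 0.5102.
x_1 gives more utility per dollar, so spend all income on x_1: x_1* = M/p_1, x_2* = 0.
Numerically: x_1* = 27.0769, x_2* = 0.
Utility at the optimum: U(27.0769, 0) = 189.5385.

V = 189.5385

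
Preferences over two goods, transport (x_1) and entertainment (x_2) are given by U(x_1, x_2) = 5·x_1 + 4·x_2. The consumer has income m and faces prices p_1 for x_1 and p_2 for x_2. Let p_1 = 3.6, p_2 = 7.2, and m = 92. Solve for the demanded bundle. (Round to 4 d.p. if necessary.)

Linear utility — the consumer picks whichever good has higher MU/price: 5/3.6 = 1.3889 vs 4/7.2 = 0.5556.
x_1 gives more utility per dollar, so spend all income on x_1: x_1* = m/p_1, x_2* = 0.
Numerically: x_1* = 25.5556, x_2* = 0.

x_1* = 25.5556, x_2* = 0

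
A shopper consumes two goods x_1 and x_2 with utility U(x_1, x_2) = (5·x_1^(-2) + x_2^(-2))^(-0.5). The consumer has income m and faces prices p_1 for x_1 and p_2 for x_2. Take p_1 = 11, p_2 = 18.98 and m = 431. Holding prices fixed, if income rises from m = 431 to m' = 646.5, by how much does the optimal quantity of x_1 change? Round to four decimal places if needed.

Δx_1* = 10.6398

From the CES first-order condition, 5·(x_2/x_1)^(3) = p_1/p_2.
Hence x_2/x_1 = ((1/5)·p_1/p_2)^(1/(3)), i.e. raised to the 1/3 power.
With the ratio pinned down, the budget gives x_1* = m/(p_1 + p_2·(x_2/x_1)) and x_2* = (x_2/x_1)·x_1*.
Numerically x_2/x_1 = 0.487576, so x_1* = 431/(11 + 18.98·0.487576) = 21.2795.
At m' = 646.5: x_1* = 31.9193. Change: 31.9193 − 21.2795 = 10.6398.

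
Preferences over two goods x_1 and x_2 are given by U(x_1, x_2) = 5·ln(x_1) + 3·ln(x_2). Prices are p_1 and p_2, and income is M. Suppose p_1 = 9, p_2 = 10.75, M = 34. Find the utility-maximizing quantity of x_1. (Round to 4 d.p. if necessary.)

x_1* = 2.3611

Tangency: MRS = (5/3)·x_2/x_1 = p_1/p_2.
Rearranging, p_2·x_2 = (3/5)·p_1·x_1. Substituting into the budget gives p_1·x_1·(1 + (3/5)) = M.
Demand: x_1*(p_1,p_2,M) = 0.625·M/p_1 and x_2* = 0.375·M/p_2.
At p_1=9, p_2=10.75, M=34: x_1* = 0.625·34/9 = 2.3611.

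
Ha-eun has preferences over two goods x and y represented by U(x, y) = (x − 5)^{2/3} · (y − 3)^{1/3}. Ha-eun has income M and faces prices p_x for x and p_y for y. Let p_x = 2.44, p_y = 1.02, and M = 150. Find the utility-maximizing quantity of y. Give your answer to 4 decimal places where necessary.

y* = 47.0327

MRS = 2·(y−3)/(x−5). Tangency with p_x/p_y gives y−3 = (1/2)·(p_x/p_y)·(x−5).
After buying the subsistence bundle (5, 3), a share 2/3 of the remaining income goes to x: x* = 5 + 2/3·(M − 5p_x − 3p_y)/p_x.
Discretionary income = 150 − 5·2.44 − 3·1.02 = 134.74; y* = 3 + 1/3·134.74/1.02 = 47.0327.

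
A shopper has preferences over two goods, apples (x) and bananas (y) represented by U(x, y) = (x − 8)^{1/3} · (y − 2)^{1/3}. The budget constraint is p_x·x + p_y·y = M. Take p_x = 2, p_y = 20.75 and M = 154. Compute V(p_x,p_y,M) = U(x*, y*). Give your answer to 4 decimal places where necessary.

V = 3.8281

MRS = (y−2)/(x−8). Tangency with p_x/p_y gives y−2 = (p_x/p_y)·(x−8).
After buying the subsistence bundle (8, 2), a share 0.5 of the remaining income goes to x: x* = 8 + 0.5·(M − 8p_x − 2p_y)/p_x.
Discretionary income = 154 − 8·2 − 2·20.75 = 96.5; x* = 8 + 0.5·96.5/2 = 32.125; y* = 2 + 0.5·96.5/20.75 = 4.3253.
Utility at the optimum: U(32.125, 4.3253) = 3.8281.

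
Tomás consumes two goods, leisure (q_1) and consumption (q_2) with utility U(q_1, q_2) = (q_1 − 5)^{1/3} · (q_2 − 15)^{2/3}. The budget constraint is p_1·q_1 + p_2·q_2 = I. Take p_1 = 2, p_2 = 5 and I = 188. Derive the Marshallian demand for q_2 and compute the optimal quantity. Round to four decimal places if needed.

q_2* = 28.7333

After buying the subsistence bundle (5, 15), a share 1/3 of the remaining income goes to q_1: q_1* = 5 + 1/3·(I − 5p_1 − 15p_2)/p_1.
Discretionary income = 188 − 5·2 − 15·5 = 103; q_2* = 15 + 2/3·103/5 = 28.7333.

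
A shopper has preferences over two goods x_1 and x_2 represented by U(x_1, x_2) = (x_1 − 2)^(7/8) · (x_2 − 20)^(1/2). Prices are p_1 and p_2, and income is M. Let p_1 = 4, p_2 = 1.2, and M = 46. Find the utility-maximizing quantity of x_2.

x_2* = 24.2424

MRS = (7/4)·(x_2−20)/(x_1−2). Tangency with p_1/p_2 gives x_2−20 = (4/7)·(p_1/p_2)·(x_1−2).
After buying the subsistence bundle (2, 20), a share 7/11 of the remaining income goes to x_1: x_1* = 2 + 7/11·(M − 2p_1 − 20p_2)/p_1.
Discretionary income = 46 − 2·4 − 20·1.2 = 14; x_2* = 20 + 4/11·14/1.2 = 24.2424.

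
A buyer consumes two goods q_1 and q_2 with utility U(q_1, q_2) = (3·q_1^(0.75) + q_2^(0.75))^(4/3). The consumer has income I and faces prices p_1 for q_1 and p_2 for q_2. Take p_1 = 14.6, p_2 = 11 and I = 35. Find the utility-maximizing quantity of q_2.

MU_q_1 ∝ 3·q_1^(-0.25), MU_q_2 ∝ q_2^(-0.25), so MRS = 3·(q_2/q_1)^(0.25) = p_1/p_2.
Solve for the ratio: q_2/q_1 = [(1/3)·p_1/p_2]^(4).
With the ratio pinned down, the budget gives q_1* = I/(p_1 + p_2·(q_2/q_1)) and q_2* = (q_2/q_1)·q_1*.
Numerically q_2/q_1 = 0.038314, so q_1* = 35/(14.6 + 11·0.038314) = 2.33 and q_2* = 0.038314·2.33 = 0.0893.

q_2* = 0.0893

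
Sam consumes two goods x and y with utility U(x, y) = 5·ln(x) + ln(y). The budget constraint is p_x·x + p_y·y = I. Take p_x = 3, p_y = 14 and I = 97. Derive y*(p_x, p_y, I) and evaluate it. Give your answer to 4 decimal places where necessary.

y* = 1.1548

Tangency: MRS = 5·y/x = p_x/p_y.
Rearranging, p_y·y = (1/5)·p_x·x. Substituting into the budget gives p_x·x·(1 + (1/5)) = I.
Demand: x*(p_x,p_y,I) = 5/6·I/p_x and y* = 1/6·I/p_y.
At p_x=3, p_y=14, I=97: y* = 1/6·97/14 = 1.1548.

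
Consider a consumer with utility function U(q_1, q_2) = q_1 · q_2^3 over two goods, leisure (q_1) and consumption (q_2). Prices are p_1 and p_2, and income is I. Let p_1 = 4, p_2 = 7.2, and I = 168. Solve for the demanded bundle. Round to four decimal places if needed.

MU_q_1/MU_q_2 = (q_2)/(3·q_1); tangency sets this equal to p_1/p_2.
So p_2·q_2 = 3·p_1·q_1; combined with the budget, a share 0.25 of income goes to q_1.
Demand: q_1*(p_1,p_2,I) = 0.25·I/p_1 and q_2* = 0.75·I/p_2.
At p_1=4, p_2=7.2, I=168: q_1* = 0.25·168/4 = 10.5, q_2* = 17.5.

q_1* = 10.5, q_2* = 17.5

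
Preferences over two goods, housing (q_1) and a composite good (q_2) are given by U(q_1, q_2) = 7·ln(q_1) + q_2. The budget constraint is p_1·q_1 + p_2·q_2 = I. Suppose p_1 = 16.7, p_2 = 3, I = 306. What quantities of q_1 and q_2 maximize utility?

Set MRS = p_1/p_2: (7/q_1)/1 = p_1/p_2.
So q_1*(p_1,p_2) = 7·p_2/p_1, independent of income; and q_2* = (I − 7·p_2)/p_2.
At the given prices: q_1* = 7·3/16.7 = 1.2575, and q_2* = 95.

q_1* = 1.2575, q_2* = 95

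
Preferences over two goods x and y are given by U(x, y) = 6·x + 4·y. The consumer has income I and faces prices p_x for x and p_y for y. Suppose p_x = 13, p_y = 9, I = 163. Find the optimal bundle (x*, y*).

Numerically: x* = 12.5385, y* = 0.

x* = 12.5385, y* = 0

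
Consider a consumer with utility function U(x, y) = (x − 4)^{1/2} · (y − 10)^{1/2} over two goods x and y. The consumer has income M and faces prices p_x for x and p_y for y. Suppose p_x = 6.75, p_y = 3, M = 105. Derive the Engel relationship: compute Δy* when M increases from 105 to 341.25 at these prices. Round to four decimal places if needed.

Δy* = 39.375

Let x' = x−4, y' = y−10. MRS = y'/x' = p_x/p_y.
Substituting into the budget: x* = 4 + 0.5·(M − 4·p_x − 10·p_y)/p_x, and y* = 10 + 0.5·(…)/p_y.
Discretionary income = 105 − 4·6.75 − 10·3 = 48; y* = 10 + 0.5·48/3 = 18.
At M' = 341.25: y* = 57.375. Change: 57.375 − 18 = 39.375.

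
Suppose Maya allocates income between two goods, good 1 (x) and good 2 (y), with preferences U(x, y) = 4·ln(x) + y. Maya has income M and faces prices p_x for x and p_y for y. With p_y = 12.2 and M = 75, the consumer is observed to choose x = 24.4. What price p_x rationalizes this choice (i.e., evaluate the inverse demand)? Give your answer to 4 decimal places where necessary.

MU_x = 4/x, MU_y = 1. Tangency: 4/x = p_x/p_y.
So x*(p_x,p_y) = 4·p_y/p_x, independent of income; and y* = (M − 4·p_y)/p_y.
Set x* = 24.4 in the demand function and solve for p_x: p_x = 2.

p_x = 2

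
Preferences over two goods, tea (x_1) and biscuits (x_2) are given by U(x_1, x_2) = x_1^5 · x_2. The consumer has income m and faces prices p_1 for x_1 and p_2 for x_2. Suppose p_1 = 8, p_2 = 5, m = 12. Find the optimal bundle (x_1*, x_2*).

The MRS is 5·x_2/x_1. Set MRS = p_1/p_2.
So 5·p_2·x_2 = p_1·x_1; combined with the budget, a share 5/6 of income goes to x_1.
Demand: x_1*(p_1,p_2,m) = 5/6·m/p_1 and x_2* = 1/6·m/p_2.
At p_1=8, p_2=5, m=12: x_1* = 5/6·12/8 = 1.25, x_2* = 0.4.

x_1* = 1.25, x_2* = 0.4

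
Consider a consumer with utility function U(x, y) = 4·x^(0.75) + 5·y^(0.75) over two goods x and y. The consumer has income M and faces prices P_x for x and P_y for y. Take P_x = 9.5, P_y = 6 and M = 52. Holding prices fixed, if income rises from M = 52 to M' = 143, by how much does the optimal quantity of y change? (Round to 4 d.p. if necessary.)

Δy* = 13.748

MRS = MU_x/MU_y = (4/5)·(y/x)^(0.25). Set equal to P_x/P_y.
Hence y/x = ((5/4)·P_x/P_y)^(1/(0.25)), i.e. raised to the 4 power.
Substitute y = (y/x)·x into the budget: x* = M/(P_x + P_y·(y/x)).
Numerically y/x = 15.343678, so x* = 52/(9.5 + 6·15.343678) = 0.512 and y* = 15.343678·0.512 = 7.856.
At M' = 143: y* = 21.604. Change: 21.604 − 7.856 = 13.748.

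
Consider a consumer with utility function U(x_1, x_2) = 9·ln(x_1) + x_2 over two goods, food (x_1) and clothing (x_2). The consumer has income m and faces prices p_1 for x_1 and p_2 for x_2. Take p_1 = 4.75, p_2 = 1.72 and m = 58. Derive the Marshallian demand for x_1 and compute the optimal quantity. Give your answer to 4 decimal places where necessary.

x_1* = 3.2589

MU_x_1 = 9/x_1, MU_x_2 = 1. Tangency: 9/x_1 = p_1/p_2.
So x_1*(p_1,p_2) = 9·p_2/p_1, independent of income; and x_2* = (m − 9·p_2)/p_2.
At the given prices: x_1* = 9·1.72/4.75 = 3.2589.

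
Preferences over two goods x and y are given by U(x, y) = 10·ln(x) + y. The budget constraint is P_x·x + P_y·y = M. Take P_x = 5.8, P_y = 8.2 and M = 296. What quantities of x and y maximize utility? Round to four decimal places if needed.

Set MRS = P_x/P_y: (10/x)/1 = P_x/P_y.
So x*(P_x,P_y) = 10·P_y/P_x, independent of income; and y* = (M − 10·P_y)/P_y.
At the given prices: x* = 10·8.2/5.8 = 14.1379, and y* = 26.0976.

x* = 14.1379, y* = 26.0976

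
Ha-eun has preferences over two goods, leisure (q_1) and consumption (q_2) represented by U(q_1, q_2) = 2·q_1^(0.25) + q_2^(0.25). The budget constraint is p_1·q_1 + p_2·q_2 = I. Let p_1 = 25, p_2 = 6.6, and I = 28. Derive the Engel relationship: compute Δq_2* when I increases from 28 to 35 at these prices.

From the CES first-order condition, 2·(q_2/q_1)^(0.75) = p_1/p_2.
Solve for the ratio: q_2/q_1 = [(1/2)·p_1/p_2]^(4/3).
Substitute q_2 = (q_2/q_1)·q_1 into the budget: q_1* = I/(p_1 + p_2·(q_2/q_1)).
Numerically q_2/q_1 = 2.343265, so q_1* = 28/(25 + 6.6·2.343265) = 0.6919 and q_2* = 2.343265·0.6919 = 1.6214.
At I' = 35: q_2* = 2.0268. Change: 2.0268 − 1.6214 = 0.4054.

Δq_2* = 0.4054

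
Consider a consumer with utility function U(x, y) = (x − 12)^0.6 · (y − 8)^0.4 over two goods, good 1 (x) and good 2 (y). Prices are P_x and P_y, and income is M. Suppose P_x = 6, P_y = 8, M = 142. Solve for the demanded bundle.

x* = 12.6, y* = 8.3

Let x' = x−12, y' = y−8. MRS = (3/2)·y'/x' = P_x/P_y.
Substituting into the budget: x* = 12 + 0.6·(M − 12·P_x − 8·P_y)/P_x, and y* = 8 + 0.4·(…)/P_y.
Discretionary income = 142 − 12·6 − 8·8 = 6; x* = 12 + 0.6·6/6 = 12.6; y* = 8 + 0.4·6/8 = 8.3.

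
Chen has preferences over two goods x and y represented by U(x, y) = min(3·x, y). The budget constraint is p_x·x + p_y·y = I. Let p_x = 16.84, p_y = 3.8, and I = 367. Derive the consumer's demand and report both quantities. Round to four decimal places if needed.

x* = 12.9958, y* = 38.9873

Leontief preferences: the optimum is at the kink where x/1 = y/3, i.e. y = 3·x.
Budget: p_x·x + p_y·3·x = I, so (p_x + 3·p_y)·x = I.
Demand: x*(p_x,p_y,I) = I/(p_x + 3·p_y), y* = 3·I/(p_x + 3·p_y).
Here 16.84 + 3·3.8 = 28.24, giving x* = 12.9958 and y* = 38.9873.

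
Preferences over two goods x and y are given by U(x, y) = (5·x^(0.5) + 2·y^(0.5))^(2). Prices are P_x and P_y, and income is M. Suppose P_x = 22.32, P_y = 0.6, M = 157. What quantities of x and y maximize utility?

x* = 1.0118, y* = 224.0276

MRS = MU_x/MU_y = (5/2)·(y/x)^(0.5). Set equal to P_x/P_y.
Solve for the ratio: y/x = [(2/5)·P_x/P_y]^(2).
Substitute y = (y/x)·x into the budget: x* = M/(P_x + P_y·(y/x)).
Numerically y/x = 221.4144, so x* = 157/(22.32 + 0.6·221.4144) = 1.0118 and y* = 221.4144·1.0118 = 224.0276.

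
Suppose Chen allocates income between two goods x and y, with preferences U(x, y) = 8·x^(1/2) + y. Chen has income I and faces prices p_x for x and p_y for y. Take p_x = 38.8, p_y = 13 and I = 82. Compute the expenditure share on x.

share on x = 0.8499

Set MRS = p_x/p_y: 4·x^(−1/2) = p_x/p_y.
Solve: √x = 4·p_y/p_x, so x*(p_x,p_y) = (4·p_y/p_x)², and y* = (I − p_x·x*)/p_y.
Plugging in: x* = (4·13/38.8)² = 1.7962, y* = 0.9469.
Expenditure on x: 38.8·1.7962 = 69.6907; share = 0.8499.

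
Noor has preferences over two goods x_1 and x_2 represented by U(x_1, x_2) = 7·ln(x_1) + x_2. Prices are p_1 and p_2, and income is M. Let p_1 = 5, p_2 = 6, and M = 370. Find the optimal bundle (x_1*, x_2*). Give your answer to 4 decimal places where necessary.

x_1* = 8.4, x_2* = 54.6667

Set MRS = p_1/p_2: (7/x_1)/1 = p_1/p_2.
So x_1*(p_1,p_2) = 7·p_2/p_1, independent of income; and x_2* = (M − 7·p_2)/p_2.
At the given prices: x_1* = 7·6/5 = 8.4, and x_2* = 54.6667.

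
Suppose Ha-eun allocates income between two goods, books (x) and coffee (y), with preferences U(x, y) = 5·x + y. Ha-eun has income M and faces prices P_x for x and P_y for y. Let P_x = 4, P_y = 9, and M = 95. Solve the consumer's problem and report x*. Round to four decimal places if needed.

x gives more utility per dollar, so spend all income on x: x* = M/P_x, y* = 0.
Numerically: x* = 23.75, y* = 0.

x* = 23.75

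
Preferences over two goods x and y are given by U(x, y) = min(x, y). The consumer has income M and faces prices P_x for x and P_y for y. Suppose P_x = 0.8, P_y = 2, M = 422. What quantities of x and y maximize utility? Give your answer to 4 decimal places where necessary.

x* = 150.7143, y* = 150.7143

Leontief preferences: the optimum is at the kink where x/1 = y/1, i.e. y = x.
Budget: P_x·x + P_y·x = M, so (P_x + P_y)·x = M.
Demand: x*(P_x,P_y,M) = M/(P_x + P_y), y* = M/(P_x + P_y).
Here 0.8 + 2 = 2.8, giving x* = 150.7143 and y* = 150.7143.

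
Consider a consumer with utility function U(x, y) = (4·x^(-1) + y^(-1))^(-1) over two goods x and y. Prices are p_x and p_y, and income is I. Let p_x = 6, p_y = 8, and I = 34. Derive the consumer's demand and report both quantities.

x* = 3.5925, y* = 1.5556

MU_x ∝ 4·x^(-2), MU_y ∝ y^(-2), so MRS = 4·(y/x)^(2) = p_x/p_y.
Solve for the ratio: y/x = [(1/4)·p_x/p_y]^(0.5).
Substitute y = (y/x)·x into the budget: x* = I/(p_x + p_y·(y/x)).
Numerically y/x = 0.433013, so x* = 34/(6 + 8·0.433013) = 3.5925 and y* = 0.433013·3.5925 = 1.5556.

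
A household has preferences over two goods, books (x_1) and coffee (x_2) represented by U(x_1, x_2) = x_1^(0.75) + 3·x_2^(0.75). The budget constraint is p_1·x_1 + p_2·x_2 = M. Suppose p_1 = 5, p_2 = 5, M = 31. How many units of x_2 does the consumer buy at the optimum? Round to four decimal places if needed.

x_2* = 6.1244

MRS = MU_x_1/MU_x_2 = (1/3)·(x_2/x_1)^(0.25). Set equal to p_1/p_2.
Hence x_2/x_1 = (3·p_1/p_2)^(1/(0.25)), i.e. raised to the 4 power.
Substitute x_2 = (x_2/x_1)·x_1 into the budget: x_1* = M/(p_1 + p_2·(x_2/x_1)).
Numerically x_2/x_1 = 81, so x_1* = 31/(5 + 5·81) = 0.0756 and x_2* = 81·0.0756 = 6.1244.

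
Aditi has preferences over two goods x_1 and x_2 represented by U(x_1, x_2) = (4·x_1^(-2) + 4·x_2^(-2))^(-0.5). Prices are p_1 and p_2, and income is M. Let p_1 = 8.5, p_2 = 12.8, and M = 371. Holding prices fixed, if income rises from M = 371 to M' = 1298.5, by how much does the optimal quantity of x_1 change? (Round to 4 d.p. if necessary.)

From the CES first-order condition, (x_2/x_1)^(3) = p_1/p_2.
Hence x_2/x_1 = (p_1/p_2)^(1/(3)), i.e. raised to the 1/3 power.
Substitute x_2 = (x_2/x_1)·x_1 into the budget: x_1* = M/(p_1 + p_2·(x_2/x_1)).
Numerically x_2/x_1 = 0.872442, so x_1* = 371/(8.5 + 12.8·0.872442) = 18.8638.
At M' = 1298.5: x_1* = 66.0235. Change: 66.0235 − 18.8638 = 47.1596.

Δx_1* = 47.1596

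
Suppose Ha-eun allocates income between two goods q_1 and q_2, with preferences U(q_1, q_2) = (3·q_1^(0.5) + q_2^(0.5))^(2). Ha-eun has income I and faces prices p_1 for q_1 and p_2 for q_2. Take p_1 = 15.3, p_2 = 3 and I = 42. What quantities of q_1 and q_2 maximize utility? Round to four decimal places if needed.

q_1* = 1.7522, q_2* = 5.0638

Substitute q_2 = (q_2/q_1)·q_1 into the budget: q_1* = I/(p_1 + p_2·(q_2/q_1)).
Numerically q_2/q_1 = 2.89, so q_1* = 42/(15.3 + 3·2.89) = 1.7522 and q_2* = 2.89·1.7522 = 5.0638.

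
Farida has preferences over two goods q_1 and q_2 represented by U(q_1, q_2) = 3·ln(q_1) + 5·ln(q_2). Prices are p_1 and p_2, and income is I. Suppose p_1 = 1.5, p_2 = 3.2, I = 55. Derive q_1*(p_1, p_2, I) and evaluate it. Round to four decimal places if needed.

q_1* = 13.75

Tangency: MRS = (3/5)·q_2/q_1 = p_1/p_2.
So 3·p_2·q_2 = 5·p_1·q_1; combined with the budget, a share 0.375 of income goes to q_1.
Demand: q_1*(p_1,p_2,I) = 0.375·I/p_1 and q_2* = 0.625·I/p_2.
At p_1=1.5, p_2=3.2, I=55: q_1* = 0.375·55/1.5 = 13.75.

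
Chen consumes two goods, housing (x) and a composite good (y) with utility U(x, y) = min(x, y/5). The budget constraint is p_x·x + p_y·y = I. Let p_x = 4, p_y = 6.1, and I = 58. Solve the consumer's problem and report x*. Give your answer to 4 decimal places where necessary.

x* = 1.6812

With perfect complements, no substitution: consume in ratio x:y = 1:5.
Budget: p_x·x + p_y·5·x = I, so (p_x + 5·p_y)·x = I.
Demand: x*(p_x,p_y,I) = I/(p_x + 5·p_y), y* = 5·I/(p_x + 5·p_y).
Here 4 + 5·6.1 = 34.5, giving x* = 1.6812.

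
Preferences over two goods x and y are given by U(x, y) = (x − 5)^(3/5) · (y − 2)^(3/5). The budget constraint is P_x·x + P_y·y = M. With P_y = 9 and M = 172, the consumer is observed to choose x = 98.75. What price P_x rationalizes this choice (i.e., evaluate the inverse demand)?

P_x = 0.8

Let x' = x−5, y' = y−2. MRS = y'/x' = P_x/P_y.
After buying the subsistence bundle (5, 2), a share 0.5 of the remaining income goes to x: x* = 5 + 0.5·(M − 5P_x − 2P_y)/P_x.
Set x* = 98.75 in the demand function and solve for P_x: P_x = 0.8.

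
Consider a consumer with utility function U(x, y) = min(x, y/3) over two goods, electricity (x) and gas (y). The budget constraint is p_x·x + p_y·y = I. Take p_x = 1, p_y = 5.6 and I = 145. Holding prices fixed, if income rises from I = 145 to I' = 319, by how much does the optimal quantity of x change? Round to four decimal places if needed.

Leontief preferences: the optimum is at the kink where x/1 = y/3, i.e. y = 3·x.
Budget: p_x·x + p_y·3·x = I, so (p_x + 3·p_y)·x = I.
Demand: x*(p_x,p_y,I) = I/(p_x + 3·p_y), y* = 3·I/(p_x + 3·p_y).
Here 1 + 3·5.6 = 17.8, giving x* = 8.1461.
At I' = 319: x* = 17.9213. Change: 17.9213 − 8.1461 = 9.7753.

Δx* = 9.7753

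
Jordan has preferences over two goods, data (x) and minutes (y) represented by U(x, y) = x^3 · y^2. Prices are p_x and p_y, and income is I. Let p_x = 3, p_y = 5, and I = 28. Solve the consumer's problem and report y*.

Demand: x*(p_x,p_y,I) = 0.6·I/p_x and y* = 0.4·I/p_y.
At p_x=3, p_y=5, I=28: y* = 0.4·28/5 = 2.24.

y* = 2.24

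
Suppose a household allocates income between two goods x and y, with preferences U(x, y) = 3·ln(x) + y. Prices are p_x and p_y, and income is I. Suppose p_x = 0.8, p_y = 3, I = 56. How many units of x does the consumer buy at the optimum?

x* = 11.25

So x*(p_x,p_y) = 3·p_y/p_x, independent of income; and y* = (I − 3·p_y)/p_y.
At the given prices: x* = 3·3/0.8 = 11.25.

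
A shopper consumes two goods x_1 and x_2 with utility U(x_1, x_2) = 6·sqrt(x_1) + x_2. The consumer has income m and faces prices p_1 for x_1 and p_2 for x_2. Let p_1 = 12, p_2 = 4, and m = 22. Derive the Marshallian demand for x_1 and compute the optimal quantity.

x_1* = 1

MU_x_1 = 3/√x_1, MU_x_2 = 1. Tangency: 3/√x_1 = p_1/p_2.
Solve: √x_1 = 3·p_2/p_1, so x_1*(p_1,p_2) = (3·p_2/p_1)², and x_2* = (m − p_1·x_1*)/p_2.
Plugging in: x_1* = (3·4/12)² = 1.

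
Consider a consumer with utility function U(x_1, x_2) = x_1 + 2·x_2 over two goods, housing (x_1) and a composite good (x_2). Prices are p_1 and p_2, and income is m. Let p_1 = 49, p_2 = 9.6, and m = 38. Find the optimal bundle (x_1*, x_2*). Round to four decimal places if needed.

Perfect substitutes: compare marginal utility per dollar. 1/p_1 vs 2/p_2 → 0.0204 vs 0.2083.
x_2 gives more utility per dollar, so spend all income on x_2: x_2* = m/p_2, x_1* = 0.
Numerically: x_1* = 0, x_2* = 3.9583.

x_1* = 0, x_2* = 3.9583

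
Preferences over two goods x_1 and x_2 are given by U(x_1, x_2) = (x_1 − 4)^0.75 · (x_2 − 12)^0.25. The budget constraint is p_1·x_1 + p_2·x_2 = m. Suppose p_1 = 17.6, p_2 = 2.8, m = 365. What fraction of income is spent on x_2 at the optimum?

share on x_2 = 0.2708

MRS = 3·(x_2−12)/(x_1−4). Tangency with p_1/p_2 gives x_2−12 = (1/3)·(p_1/p_2)·(x_1−4).
After buying the subsistence bundle (4, 12), a share 0.75 of the remaining income goes to x_1: x_1* = 4 + 0.75·(m − 4p_1 − 12p_2)/p_1.
Discretionary income = 365 − 4·17.6 − 12·2.8 = 261; x_1* = 4 + 0.75·261/17.6 = 15.1222; x_2* = 12 + 0.25·261/2.8 = 35.3036.
Expenditure on x_2: 2.8·35.3036 = 98.85; share = 0.2708.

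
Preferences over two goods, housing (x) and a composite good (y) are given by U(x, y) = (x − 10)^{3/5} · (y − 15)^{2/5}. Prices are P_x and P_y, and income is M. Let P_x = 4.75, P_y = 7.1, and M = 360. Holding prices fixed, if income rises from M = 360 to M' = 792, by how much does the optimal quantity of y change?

This is Cobb-Douglas in (x−10, y−15): tangency gives 0.6·P_y·(y−15) = 0.4·P_x·(x−10).
After buying the subsistence bundle (10, 15), a share 0.6 of the remaining income goes to x: x* = 10 + 0.6·(M − 10P_x − 15P_y)/P_x.
Discretionary income = 360 − 10·4.75 − 15·7.1 = 206; y* = 15 + 0.4·206/7.1 = 26.6056.
At M' = 792: y* = 50.9437. Change: 50.9437 − 26.6056 = 24.338.

Δy* = 24.338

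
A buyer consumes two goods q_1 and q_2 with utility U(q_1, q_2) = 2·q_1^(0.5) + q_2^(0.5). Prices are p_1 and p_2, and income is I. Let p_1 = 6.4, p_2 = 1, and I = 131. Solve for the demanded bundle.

q_1* = 7.8726, q_2* = 80.6154

MU_q_1 ∝ 2·q_1^(-0.5), MU_q_2 ∝ q_2^(-0.5), so MRS = 2·(q_2/q_1)^(0.5) = p_1/p_2.
Solve for the ratio: q_2/q_1 = [(1/2)·p_1/p_2]^(2).
With the ratio pinned down, the budget gives q_1* = I/(p_1 + p_2·(q_2/q_1)) and q_2* = (q_2/q_1)·q_1*.
Numerically q_2/q_1 = 10.24, so q_1* = 131/(6.4 + 1·10.24) = 7.8726 and q_2* = 10.24·7.8726 = 80.6154.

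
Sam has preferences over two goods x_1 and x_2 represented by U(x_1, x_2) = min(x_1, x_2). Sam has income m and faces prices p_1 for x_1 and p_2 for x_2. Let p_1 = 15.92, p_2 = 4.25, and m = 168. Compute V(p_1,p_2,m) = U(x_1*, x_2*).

V = 8.3292

Demand: x_1*(p_1,p_2,m) = m/(p_1 + p_2), x_2* = m/(p_1 + p_2).
Here 15.92 + 4.25 = 20.17, giving x_1* = 8.3292 and x_2* = 8.3292.
Utility at the optimum: U(8.3292, 8.3292) = 8.3292.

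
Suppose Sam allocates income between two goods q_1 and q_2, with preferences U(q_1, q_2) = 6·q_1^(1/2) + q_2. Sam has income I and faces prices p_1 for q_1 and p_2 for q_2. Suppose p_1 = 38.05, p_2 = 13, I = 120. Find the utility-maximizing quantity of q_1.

q_1* = 1.0506

Utility is quasi-linear in q_2; the FOC for q_1 is 3/√q_1 = p_1/p_2.
Thus q_1* = (3·p_2/p_1)² — independent of I — with the rest of income spent on q_2.
Plugging in: q_1* = (3·13/38.05)² = 1.0506.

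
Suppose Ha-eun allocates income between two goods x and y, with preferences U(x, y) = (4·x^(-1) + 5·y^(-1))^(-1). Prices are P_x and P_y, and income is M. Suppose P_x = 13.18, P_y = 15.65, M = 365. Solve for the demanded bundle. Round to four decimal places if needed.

MRS = MU_x/MU_y = (4/5)·(y/x)^(2). Set equal to P_x/P_y.
Hence y/x = ((5/4)·P_x/P_y)^(1/(2)), i.e. raised to the 0.5 power.
Substitute y = (y/x)·x into the budget: x* = M/(P_x + P_y·(y/x)).
Numerically y/x = 1.026019, so x* = 365/(13.18 + 15.65·1.026019) = 12.4841 and y* = 1.026019·12.4841 = 12.8089.

x* = 12.4841, y* = 12.8089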